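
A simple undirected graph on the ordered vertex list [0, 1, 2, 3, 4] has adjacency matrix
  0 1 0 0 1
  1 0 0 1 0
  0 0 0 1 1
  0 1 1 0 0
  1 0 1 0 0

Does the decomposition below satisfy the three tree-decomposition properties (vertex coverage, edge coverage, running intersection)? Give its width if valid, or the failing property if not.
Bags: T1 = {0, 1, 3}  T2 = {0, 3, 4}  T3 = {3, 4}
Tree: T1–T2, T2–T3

No — vertex 2 appears in no bag.

A tree decomposition must satisfy three properties: every vertex lies in some bag; for every edge, both endpoints lie together in some bag; and for every vertex, the bags containing it form a connected subtree. Here vertex 2 appears in no bag, so the decomposition is invalid.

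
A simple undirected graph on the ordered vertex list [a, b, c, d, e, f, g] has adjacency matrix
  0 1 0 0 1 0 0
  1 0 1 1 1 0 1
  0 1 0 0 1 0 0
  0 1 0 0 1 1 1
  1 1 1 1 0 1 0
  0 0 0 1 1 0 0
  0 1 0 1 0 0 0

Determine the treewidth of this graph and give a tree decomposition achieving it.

The largest bag has 3 vertices, giving width 2; this decomposition certifies tw(G) ≤ 2. On the other hand G contains the 3-clique {b, d, g}. A clique must lie in a single bag of any decomposition, so no decomposition can have width below 2. The upper and lower bounds meet at 2, so that is the treewidth.

Treewidth 2.
One optimal decomposition is:
Bags: B1 = {b, c, e}  B2 = {b, d, e}  B3 = {a, b, e}  B4 = {d, e, f}  B5 = {b, d, g}
Tree: B1–B2, B1–B3, B2–B4, B2–B5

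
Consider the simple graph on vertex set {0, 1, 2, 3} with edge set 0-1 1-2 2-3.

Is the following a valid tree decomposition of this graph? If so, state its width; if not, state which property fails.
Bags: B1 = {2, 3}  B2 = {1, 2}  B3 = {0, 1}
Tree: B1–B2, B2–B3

Yes; width 1.

Every vertex of G appears in some bag (union = {0, 1, 2, 3}); every edge is covered by a bag; and for each vertex v the set of bags containing v is connected in the bag tree. The decomposition is therefore valid. The largest bag has 2 vertices, so the width is 1.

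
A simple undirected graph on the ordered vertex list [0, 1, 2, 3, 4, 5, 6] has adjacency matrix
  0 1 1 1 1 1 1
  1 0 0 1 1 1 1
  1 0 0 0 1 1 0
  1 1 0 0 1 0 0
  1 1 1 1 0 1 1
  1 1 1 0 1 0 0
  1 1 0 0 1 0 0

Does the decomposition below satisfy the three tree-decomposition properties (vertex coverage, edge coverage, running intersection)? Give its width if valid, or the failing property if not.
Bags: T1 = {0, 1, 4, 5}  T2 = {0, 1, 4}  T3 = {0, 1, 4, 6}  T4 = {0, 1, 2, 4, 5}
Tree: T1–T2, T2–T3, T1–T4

No — vertex 3 appears in no bag.

A tree decomposition must satisfy three properties: every vertex lies in some bag; for every edge, both endpoints lie together in some bag; and for every vertex, the bags containing it form a connected subtree. Here vertex 3 appears in no bag, so the decomposition is invalid.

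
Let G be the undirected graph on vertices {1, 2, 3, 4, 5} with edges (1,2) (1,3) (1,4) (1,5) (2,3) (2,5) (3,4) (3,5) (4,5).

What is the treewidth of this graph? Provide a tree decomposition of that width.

Treewidth 3.
One optimal decomposition is:
Bags: B1 = {1, 3, 4, 5}  B2 = {1, 2, 3, 5}
Tree: B1–B2

Each bag holds 4 vertices, so the decomposition has width 3, which upper-bounds the treewidth. On the other hand G contains the 4-clique {1, 2, 3, 5}. A clique must lie in a single bag of any decomposition, so no decomposition can have width below 3. Combining the bounds, tw(G) = 3.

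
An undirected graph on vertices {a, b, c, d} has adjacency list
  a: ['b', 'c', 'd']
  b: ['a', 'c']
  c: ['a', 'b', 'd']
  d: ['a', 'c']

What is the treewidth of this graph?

A width-2 tree decomposition is:
Bags: B1 = {a, b, c}  B2 = {a, c, d}
Tree: B1–B2
Each bag holds 3 vertices, so the decomposition has width 2, which upper-bounds the treewidth. Conversely, {a, c, d} is a clique of size 3, and the vertices of any clique must share a bag in every tree decomposition; so some bag has ≥ 3 vertices and tw(G) ≥ 2. Therefore the treewidth is 2.

2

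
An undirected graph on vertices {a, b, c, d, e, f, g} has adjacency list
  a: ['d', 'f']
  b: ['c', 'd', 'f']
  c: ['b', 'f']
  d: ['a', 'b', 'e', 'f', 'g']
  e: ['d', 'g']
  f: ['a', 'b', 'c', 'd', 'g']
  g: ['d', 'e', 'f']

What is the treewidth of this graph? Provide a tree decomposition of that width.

Every bag has size at most 3, so the width is 3 − 1 = 2 and tw(G) ≤ 2. For the lower bound, the 3 vertices {d, e, g} are pairwise adjacent, and any tree decomposition puts a clique entirely inside one bag — forcing width ≥ 2. Therefore the treewidth is 2.

Treewidth 2.
Bags: B1 = {d, f, g}  B2 = {d, e, g}  B3 = {a, d, f}  B4 = {b, d, f}  B5 = {b, c, f}
Tree: B1–B2, B1–B3, B1–B4, B4–B5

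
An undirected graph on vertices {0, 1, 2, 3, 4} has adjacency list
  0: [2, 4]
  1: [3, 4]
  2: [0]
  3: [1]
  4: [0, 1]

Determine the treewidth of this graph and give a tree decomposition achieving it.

Every bag has size at most 2, so the width is 2 − 1 = 1 and tw(G) ≤ 1. Since G has at least one edge (e.g. 1–4), it is not an edgeless graph, so tw(G) ≥ 1. The upper and lower bounds meet at 1, so that is the treewidth.

Treewidth 1.
One such decomposition:
Bags: B1 = {1, 4}  B2 = {0, 4}  B3 = {1, 3}  B4 = {0, 2}
Tree: B1–B2, B1–B3, B2–B4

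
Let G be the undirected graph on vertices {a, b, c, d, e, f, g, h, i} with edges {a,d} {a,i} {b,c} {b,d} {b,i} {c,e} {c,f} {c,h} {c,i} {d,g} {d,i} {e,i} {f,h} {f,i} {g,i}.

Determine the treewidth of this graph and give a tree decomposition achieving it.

Treewidth 2.
One optimal decomposition is:
Bags: B1 = {b, c, i}  B2 = {b, d, i}  B3 = {c, e, i}  B4 = {c, f, i}  B5 = {c, f, h}  B6 = {a, d, i}  B7 = {d, g, i}
Tree: B1–B2, B1–B3, B3–B4, B4–B5, B2–B6, B2–B7

The largest bag has 3 vertices, giving width 2; this decomposition certifies tw(G) ≤ 2. For the lower bound, the 3 vertices {c, f, h} are pairwise adjacent, and any tree decomposition puts a clique entirely inside one bag — forcing width ≥ 2. Therefore the treewidth is 2.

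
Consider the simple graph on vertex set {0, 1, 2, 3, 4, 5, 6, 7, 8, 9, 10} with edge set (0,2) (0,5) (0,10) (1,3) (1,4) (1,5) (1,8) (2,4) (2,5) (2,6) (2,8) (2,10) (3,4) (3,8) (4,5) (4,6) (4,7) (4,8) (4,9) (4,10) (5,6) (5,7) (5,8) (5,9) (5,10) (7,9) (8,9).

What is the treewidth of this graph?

A width-3 tree decomposition is:
Bags: B1 = {2, 4, 5, 8}  B2 = {2, 4, 5, 10}  B3 = {1, 4, 5, 8}  B4 = {1, 3, 4, 8}  B5 = {2, 4, 5, 6}  B6 = {4, 5, 8, 9}  B7 = {0, 2, 5, 10}  B8 = {4, 5, 7, 9}
Tree: B1–B2, B1–B3, B3–B4, B2–B5, B1–B6, B2–B7, B6–B8
Each bag holds 4 vertices, so the decomposition has width 3, which upper-bounds the treewidth. On the other hand G contains the 4-clique {0, 2, 5, 10}. A clique must lie in a single bag of any decomposition, so no decomposition can have width below 3. Hence tw(G) = 3 exactly.

3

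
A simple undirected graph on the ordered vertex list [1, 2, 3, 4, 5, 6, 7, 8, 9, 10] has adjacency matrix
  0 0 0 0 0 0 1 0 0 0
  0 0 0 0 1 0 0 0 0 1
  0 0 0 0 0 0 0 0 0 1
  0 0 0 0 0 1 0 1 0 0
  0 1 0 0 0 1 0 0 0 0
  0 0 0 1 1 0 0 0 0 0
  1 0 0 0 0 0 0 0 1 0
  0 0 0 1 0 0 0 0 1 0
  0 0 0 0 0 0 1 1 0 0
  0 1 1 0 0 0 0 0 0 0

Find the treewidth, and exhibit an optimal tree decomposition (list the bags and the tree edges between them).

The largest bag has 2 vertices, giving width 1; this decomposition certifies tw(G) ≤ 1. Since G has at least one edge (e.g. 3–10), it is not an edgeless graph, so tw(G) ≥ 1. Therefore the treewidth is 1.

Treewidth 1.
One optimal decomposition is:
Bags: B1 = {3, 10}  B2 = {2, 10}  B3 = {2, 5}  B4 = {5, 6}  B5 = {4, 6}  B6 = {4, 8}  B7 = {8, 9}  B8 = {7, 9}  B9 = {1, 7}
Tree: B1–B2, B2–B3, B3–B4, B4–B5, B5–B6, B6–B7, B7–B8, B8–B9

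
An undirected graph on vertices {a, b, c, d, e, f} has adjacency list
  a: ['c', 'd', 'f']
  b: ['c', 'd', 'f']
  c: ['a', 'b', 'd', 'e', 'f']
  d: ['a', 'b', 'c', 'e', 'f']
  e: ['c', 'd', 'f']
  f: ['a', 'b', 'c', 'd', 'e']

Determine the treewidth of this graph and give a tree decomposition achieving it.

Treewidth 3.
One such decomposition:
Bags: B1 = {a, c, d, f}  B2 = {c, d, e, f}  B3 = {b, c, d, f}
Tree: B1–B2, B1–B3

The largest bag has 4 vertices, giving width 3; this decomposition certifies tw(G) ≤ 3. Conversely, {c, d, e, f} is a clique of size 4, and the vertices of any clique must share a bag in every tree decomposition; so some bag has ≥ 4 vertices and tw(G) ≥ 3. Hence tw(G) = 3 exactly.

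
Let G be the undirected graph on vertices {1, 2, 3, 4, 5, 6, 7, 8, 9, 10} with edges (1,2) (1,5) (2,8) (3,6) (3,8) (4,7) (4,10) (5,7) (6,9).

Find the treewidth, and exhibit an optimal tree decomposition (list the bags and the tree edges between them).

Treewidth 1.
Bags: B1 = {4, 10}  B2 = {4, 7}  B3 = {5, 7}  B4 = {1, 5}  B5 = {1, 2}  B6 = {2, 8}  B7 = {3, 8}  B8 = {3, 6}  B9 = {6, 9}
Tree: B1–B2, B2–B3, B3–B4, B4–B5, B5–B6, B6–B7, B7–B8, B8–B9

Each bag holds 2 vertices, so the decomposition has width 1, which upper-bounds the treewidth. Any graph with an edge has treewidth ≥ 1, and G has the edge 10–4. Hence tw(G) = 1 exactly.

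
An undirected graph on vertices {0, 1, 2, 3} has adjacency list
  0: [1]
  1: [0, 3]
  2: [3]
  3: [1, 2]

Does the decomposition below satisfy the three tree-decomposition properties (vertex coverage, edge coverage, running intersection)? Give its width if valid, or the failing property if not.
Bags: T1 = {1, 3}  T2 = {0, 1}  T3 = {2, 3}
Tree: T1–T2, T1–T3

Vertex coverage: the bags together contain {0, 1, 2, 3}, the full vertex set. Edge coverage: each edge of G has both endpoints in at least one bag. Running intersection: for every vertex, the bags containing it form a connected subtree. All three properties hold, so this is a valid tree decomposition of width max|bag| − 1 = 1, and hence tw(G) ≤ 1.

Yes; width 1.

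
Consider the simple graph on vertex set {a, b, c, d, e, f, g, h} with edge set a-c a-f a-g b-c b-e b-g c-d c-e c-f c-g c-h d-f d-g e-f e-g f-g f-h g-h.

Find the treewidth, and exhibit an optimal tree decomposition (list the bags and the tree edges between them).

Treewidth 3.
Bags: B1 = {c, d, f, g}  B2 = {c, e, f, g}  B3 = {b, c, e, g}  B4 = {c, f, g, h}  B5 = {a, c, f, g}
Tree: B1–B2, B2–B3, B1–B4, B2–B5

Each bag holds 4 vertices, so the decomposition has width 3, which upper-bounds the treewidth. Conversely, {c, d, f, g} is a clique of size 4, and the vertices of any clique must share a bag in every tree decomposition; so some bag has ≥ 4 vertices and tw(G) ≥ 3. Hence tw(G) = 3 exactly.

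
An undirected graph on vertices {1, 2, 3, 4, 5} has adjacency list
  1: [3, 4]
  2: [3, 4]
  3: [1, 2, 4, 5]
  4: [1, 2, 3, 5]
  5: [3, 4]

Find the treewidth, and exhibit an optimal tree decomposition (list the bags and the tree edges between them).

Treewidth 2.
Bags: B1 = {3, 4, 5}  B2 = {1, 3, 4}  B3 = {2, 3, 4}
Tree: B1–B2, B1–B3

The largest bag has 3 vertices, giving width 2; this decomposition certifies tw(G) ≤ 2. Conversely, {1, 3, 4} is a clique of size 3, and the vertices of any clique must share a bag in every tree decomposition; so some bag has ≥ 3 vertices and tw(G) ≥ 2. Therefore the treewidth is 2.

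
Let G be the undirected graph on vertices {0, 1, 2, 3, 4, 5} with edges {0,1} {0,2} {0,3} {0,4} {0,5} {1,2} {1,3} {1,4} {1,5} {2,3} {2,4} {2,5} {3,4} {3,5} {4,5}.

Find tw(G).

A width-5 tree decomposition is:
Bags: B1 = {0, 1, 2, 3, 4, 5}
Tree: (single bag)
With just one bag of size 6, the width is 6 − 1 = 5, so tw(G) ≤ 5. For the lower bound, the 6 vertices {0, 1, 2, 3, 4, 5} are pairwise adjacent, and any tree decomposition puts a clique entirely inside one bag — forcing width ≥ 5. The upper and lower bounds meet at 5, so that is the treewidth.

5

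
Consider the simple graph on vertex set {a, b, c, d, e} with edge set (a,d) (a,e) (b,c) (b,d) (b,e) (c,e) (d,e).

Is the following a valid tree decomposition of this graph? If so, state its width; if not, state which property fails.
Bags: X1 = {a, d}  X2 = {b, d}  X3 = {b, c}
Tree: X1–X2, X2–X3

A tree decomposition must satisfy three properties: every vertex lies in some bag; for every edge, both endpoints lie together in some bag; and for every vertex, the bags containing it form a connected subtree. Here vertex e appears in no bag, so the decomposition is invalid.

No — vertex e appears in no bag.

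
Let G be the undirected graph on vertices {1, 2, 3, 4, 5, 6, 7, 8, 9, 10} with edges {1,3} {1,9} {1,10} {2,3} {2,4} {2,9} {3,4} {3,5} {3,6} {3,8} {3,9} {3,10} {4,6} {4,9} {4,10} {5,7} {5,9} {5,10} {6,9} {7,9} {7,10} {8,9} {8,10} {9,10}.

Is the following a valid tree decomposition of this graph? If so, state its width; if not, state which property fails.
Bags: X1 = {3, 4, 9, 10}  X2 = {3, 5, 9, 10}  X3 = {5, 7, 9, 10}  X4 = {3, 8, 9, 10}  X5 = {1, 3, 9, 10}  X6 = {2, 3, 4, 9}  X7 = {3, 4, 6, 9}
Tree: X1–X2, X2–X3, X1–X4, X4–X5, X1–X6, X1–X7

Vertex coverage: the bags together contain {1, 2, 3, 4, 5, 6, 7, 8, 9, 10}, the full vertex set. Edge coverage: each edge of G has both endpoints in at least one bag. Running intersection: for every vertex, the bags containing it form a connected subtree. All three properties hold, so this is a valid tree decomposition of width max|bag| − 1 = 3, and hence tw(G) ≤ 3.

Yes; width 3.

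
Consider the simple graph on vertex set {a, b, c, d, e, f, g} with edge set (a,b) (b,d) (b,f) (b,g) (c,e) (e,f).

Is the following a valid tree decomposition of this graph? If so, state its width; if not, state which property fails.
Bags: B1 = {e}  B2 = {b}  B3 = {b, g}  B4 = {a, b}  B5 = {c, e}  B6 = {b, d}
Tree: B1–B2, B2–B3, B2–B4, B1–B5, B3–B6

A tree decomposition must satisfy three properties: every vertex lies in some bag; for every edge, both endpoints lie together in some bag; and for every vertex, the bags containing it form a connected subtree. Here vertex f appears in no bag, so the decomposition is invalid.

No — vertex f appears in no bag.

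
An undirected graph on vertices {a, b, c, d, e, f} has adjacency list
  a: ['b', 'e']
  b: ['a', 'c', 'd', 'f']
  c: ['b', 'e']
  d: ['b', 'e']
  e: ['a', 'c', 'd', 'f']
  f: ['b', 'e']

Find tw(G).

2

A width-2 tree decomposition is:
Bags: B1 = {b, d, e}  B2 = {b, e, f}  B3 = {a, b, e}  B4 = {b, c, e}
Tree: B1–B2, B2–B3, B3–B4
The largest bag has 3 vertices, giving width 2; this decomposition certifies tw(G) ≤ 2. Since d–e–f–b–d is a cycle in G, G is not acyclic. Forests are exactly the graphs of treewidth ≤ 1, so tw(G) ≥ 2. Therefore the treewidth is 2.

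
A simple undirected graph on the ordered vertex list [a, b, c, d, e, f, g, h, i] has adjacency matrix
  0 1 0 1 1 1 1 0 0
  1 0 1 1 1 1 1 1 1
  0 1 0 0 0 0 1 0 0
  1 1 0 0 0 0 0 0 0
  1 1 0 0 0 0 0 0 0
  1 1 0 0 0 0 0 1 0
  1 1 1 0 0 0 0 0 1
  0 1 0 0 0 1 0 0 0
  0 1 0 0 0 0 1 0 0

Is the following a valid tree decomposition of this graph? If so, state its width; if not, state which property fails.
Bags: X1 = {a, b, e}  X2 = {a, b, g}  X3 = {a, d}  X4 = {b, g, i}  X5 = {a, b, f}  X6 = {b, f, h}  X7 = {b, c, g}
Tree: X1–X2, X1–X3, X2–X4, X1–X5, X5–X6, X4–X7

No — edge (b,d) lies in no bag.

A tree decomposition must satisfy three properties: every vertex lies in some bag; for every edge, both endpoints lie together in some bag; and for every vertex, the bags containing it form a connected subtree. Here edge (b,d) lies in no bag, so the decomposition is invalid.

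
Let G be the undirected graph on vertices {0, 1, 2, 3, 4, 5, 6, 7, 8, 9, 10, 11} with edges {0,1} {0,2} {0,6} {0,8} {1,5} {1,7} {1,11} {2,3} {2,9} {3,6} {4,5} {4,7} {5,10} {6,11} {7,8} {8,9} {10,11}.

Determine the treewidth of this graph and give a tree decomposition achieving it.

The largest bag has 4 vertices, giving width 3; this decomposition certifies tw(G) ≤ 3. For the lower bound: the 4 vertex sets {4,5,10}, {11}, {1}, {0,6,7,8} are disjoint, each induces a connected subgraph, and every pair is joined by at least one edge of G. Contracting each set to a single vertex therefore yields K_{4} as a minor, and since treewidth is minor-monotone, tw(G) ≥ tw(K_{4}) = 3. Combining the bounds, tw(G) = 3.

Treewidth 3.
Bags: B1 = {4, 5, 10, 11}  B2 = {1, 4, 5, 11}  B3 = {1, 4, 7, 11}  B4 = {1, 6, 7, 11}  B5 = {0, 1, 6, 7}  B6 = {0, 6, 7, 8}  B7 = {0, 3, 6, 8}  B8 = {0, 2, 3, 8}  B9 = {2, 3, 8, 9}
Tree: B1–B2, B2–B3, B3–B4, B4–B5, B5–B6, B6–B7, B7–B8, B8–B9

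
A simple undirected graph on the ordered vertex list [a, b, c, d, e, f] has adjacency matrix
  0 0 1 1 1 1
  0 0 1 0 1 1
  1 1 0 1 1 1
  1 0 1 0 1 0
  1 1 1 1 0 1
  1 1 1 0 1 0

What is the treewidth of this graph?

3

A width-3 tree decomposition is:
Bags: B1 = {a, c, d, e}  B2 = {a, c, e, f}  B3 = {b, c, e, f}
Tree: B1–B2, B2–B3
The largest bag has 4 vertices, giving width 3; this decomposition certifies tw(G) ≤ 3. On the other hand G contains the 4-clique {a, c, d, e}. A clique must lie in a single bag of any decomposition, so no decomposition can have width below 3. Combining the bounds, tw(G) = 3.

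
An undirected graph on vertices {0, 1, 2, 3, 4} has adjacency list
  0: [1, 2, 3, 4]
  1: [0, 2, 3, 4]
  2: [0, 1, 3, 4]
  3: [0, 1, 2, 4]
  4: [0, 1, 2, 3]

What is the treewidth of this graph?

4

A width-4 tree decomposition is:
Bags: B1 = {0, 1, 2, 3, 4}
Tree: (single bag)
A single bag containing all 5 vertices is trivially a valid decomposition of width 4. On the other hand G contains the 5-clique {0, 1, 2, 3, 4}. A clique must lie in a single bag of any decomposition, so no decomposition can have width below 4. Combining the bounds, tw(G) = 4.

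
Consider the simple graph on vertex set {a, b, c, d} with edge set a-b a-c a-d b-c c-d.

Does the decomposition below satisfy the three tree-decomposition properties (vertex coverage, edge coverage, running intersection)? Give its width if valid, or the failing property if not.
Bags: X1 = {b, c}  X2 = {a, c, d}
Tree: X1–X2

No — edge (a,b) lies in no bag.

A tree decomposition must satisfy three properties: every vertex lies in some bag; for every edge, both endpoints lie together in some bag; and for every vertex, the bags containing it form a connected subtree. Here edge (a,b) lies in no bag, so the decomposition is invalid.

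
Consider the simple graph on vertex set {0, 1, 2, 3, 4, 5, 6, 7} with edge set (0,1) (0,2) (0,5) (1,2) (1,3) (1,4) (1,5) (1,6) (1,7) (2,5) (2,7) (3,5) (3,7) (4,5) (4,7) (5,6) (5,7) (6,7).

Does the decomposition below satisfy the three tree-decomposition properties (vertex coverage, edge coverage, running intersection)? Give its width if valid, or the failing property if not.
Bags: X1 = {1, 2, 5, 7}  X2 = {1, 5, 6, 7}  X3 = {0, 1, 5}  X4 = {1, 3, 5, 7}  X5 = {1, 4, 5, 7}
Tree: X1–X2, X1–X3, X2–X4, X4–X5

A tree decomposition must satisfy three properties: every vertex lies in some bag; for every edge, both endpoints lie together in some bag; and for every vertex, the bags containing it form a connected subtree. Here edge (2,0) lies in no bag, so the decomposition is invalid.

No — edge (2,0) lies in no bag.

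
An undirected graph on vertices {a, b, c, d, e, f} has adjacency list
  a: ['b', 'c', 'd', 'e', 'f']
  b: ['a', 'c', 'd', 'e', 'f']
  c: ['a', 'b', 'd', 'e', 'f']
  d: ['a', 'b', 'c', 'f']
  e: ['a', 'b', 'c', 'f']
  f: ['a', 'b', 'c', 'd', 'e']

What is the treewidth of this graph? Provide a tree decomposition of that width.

Every bag has size at most 5, so the width is 5 − 1 = 4 and tw(G) ≤ 4. On the other hand G contains the 5-clique {a, b, c, d, f}. A clique must lie in a single bag of any decomposition, so no decomposition can have width below 4. Therefore the treewidth is 4.

Treewidth 4.
Bags: B1 = {a, b, c, d, f}  B2 = {a, b, c, e, f}
Tree: B1–B2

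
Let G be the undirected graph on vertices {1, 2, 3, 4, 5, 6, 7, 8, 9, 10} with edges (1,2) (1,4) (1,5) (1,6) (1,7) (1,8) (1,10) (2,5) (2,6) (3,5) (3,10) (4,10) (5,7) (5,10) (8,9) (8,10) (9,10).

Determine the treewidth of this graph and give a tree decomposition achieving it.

Each bag holds 3 vertices, so the decomposition has width 2, which upper-bounds the treewidth. On the other hand G contains the 3-clique {1, 8, 10}. A clique must lie in a single bag of any decomposition, so no decomposition can have width below 2. Hence tw(G) = 2 exactly.

Treewidth 2.
One optimal decomposition is:
Bags: B1 = {1, 5, 10}  B2 = {1, 2, 5}  B3 = {1, 8, 10}  B4 = {8, 9, 10}  B5 = {1, 5, 7}  B6 = {1, 2, 6}  B7 = {1, 4, 10}  B8 = {3, 5, 10}
Tree: B1–B2, B1–B3, B3–B4, B1–B5, B2–B6, B1–B7, B1–B8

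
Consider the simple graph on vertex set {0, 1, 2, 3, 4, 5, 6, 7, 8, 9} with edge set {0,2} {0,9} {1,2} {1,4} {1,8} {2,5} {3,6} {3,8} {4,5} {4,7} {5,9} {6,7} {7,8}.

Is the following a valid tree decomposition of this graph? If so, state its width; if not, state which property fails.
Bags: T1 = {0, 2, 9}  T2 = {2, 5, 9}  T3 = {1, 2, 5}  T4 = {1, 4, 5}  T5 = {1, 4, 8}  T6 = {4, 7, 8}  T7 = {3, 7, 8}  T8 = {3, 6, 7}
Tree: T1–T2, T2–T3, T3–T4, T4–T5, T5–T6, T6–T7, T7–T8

Checking the three conditions: (i) the bags cover all of {0, 1, 2, 3, 4, 5, 6, 7, 8, 9}; (ii) for each edge, some bag contains both endpoints; (iii) the bags containing any fixed vertex form a subtree. All hold, so the decomposition is valid with width 3 − 1 = 2.

Yes; width 2.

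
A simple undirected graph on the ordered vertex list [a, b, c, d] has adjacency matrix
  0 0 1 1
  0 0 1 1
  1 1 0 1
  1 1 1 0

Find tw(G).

A width-2 tree decomposition is:
Bags: B1 = {b, c, d}  B2 = {a, c, d}
Tree: B1–B2
Each bag holds 3 vertices, so the decomposition has width 2, which upper-bounds the treewidth. On the other hand G contains the 3-clique {a, c, d}. A clique must lie in a single bag of any decomposition, so no decomposition can have width below 2. Hence tw(G) = 2 exactly.

2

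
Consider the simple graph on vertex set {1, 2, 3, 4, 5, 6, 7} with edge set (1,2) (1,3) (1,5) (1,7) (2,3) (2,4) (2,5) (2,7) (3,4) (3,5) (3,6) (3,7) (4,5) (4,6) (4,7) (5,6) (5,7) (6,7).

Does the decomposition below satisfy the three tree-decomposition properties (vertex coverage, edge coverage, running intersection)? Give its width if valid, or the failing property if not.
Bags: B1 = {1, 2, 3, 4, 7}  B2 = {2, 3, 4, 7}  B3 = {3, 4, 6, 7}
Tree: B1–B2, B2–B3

No — vertex 5 appears in no bag.

A tree decomposition must satisfy three properties: every vertex lies in some bag; for every edge, both endpoints lie together in some bag; and for every vertex, the bags containing it form a connected subtree. Here vertex 5 appears in no bag, so the decomposition is invalid.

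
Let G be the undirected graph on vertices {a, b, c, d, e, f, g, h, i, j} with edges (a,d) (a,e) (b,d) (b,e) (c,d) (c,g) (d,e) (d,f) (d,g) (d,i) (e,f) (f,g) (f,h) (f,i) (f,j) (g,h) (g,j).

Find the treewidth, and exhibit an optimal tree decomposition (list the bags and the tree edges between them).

Every bag has size at most 3, so the width is 3 − 1 = 2 and tw(G) ≤ 2. Conversely, {a, d, e} is a clique of size 3, and the vertices of any clique must share a bag in every tree decomposition; so some bag has ≥ 3 vertices and tw(G) ≥ 2. The upper and lower bounds meet at 2, so that is the treewidth.

Treewidth 2.
One optimal decomposition is:
Bags: B1 = {c, d, g}  B2 = {d, f, g}  B3 = {d, e, f}  B4 = {d, f, i}  B5 = {b, d, e}  B6 = {f, g, h}  B7 = {a, d, e}  B8 = {f, g, j}
Tree: B1–B2, B2–B3, B2–B4, B3–B5, B2–B6, B3–B7, B2–B8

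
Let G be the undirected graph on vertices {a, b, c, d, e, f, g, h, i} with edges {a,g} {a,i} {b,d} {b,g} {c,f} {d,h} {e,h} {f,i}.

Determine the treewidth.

1

A width-1 tree decomposition is:
Bags: B1 = {c, f}  B2 = {f, i}  B3 = {a, i}  B4 = {a, g}  B5 = {b, g}  B6 = {b, d}  B7 = {d, h}  B8 = {e, h}
Tree: B1–B2, B2–B3, B3–B4, B4–B5, B5–B6, B6–B7, B7–B8
The largest bag has 2 vertices, giving width 1; this decomposition certifies tw(G) ≤ 1. Any graph with an edge has treewidth ≥ 1, and G has the edge c–f. Hence tw(G) = 1 exactly.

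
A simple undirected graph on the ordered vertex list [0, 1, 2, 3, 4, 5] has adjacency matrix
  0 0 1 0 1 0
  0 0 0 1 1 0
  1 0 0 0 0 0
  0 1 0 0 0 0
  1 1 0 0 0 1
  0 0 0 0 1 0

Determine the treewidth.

1

A width-1 tree decomposition is:
Bags: B1 = {0, 4}  B2 = {4, 5}  B3 = {1, 4}  B4 = {1, 3}  B5 = {0, 2}
Tree: B1–B2, B2–B3, B3–B4, B1–B5
Every bag has size at most 2, so the width is 2 − 1 = 1 and tw(G) ≤ 1. G has an edge, so its treewidth is at least 1. Combining the bounds, tw(G) = 1.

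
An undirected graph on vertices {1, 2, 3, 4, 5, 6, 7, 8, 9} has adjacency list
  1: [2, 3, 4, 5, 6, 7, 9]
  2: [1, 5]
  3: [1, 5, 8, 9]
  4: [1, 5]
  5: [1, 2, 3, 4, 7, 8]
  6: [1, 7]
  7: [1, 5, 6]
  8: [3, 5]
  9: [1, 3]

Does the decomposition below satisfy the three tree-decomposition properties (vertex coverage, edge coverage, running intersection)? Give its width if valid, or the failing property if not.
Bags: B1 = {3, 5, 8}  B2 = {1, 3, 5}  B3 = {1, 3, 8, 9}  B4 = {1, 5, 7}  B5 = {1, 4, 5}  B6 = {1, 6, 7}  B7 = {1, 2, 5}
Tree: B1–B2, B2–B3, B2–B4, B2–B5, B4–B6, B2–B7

No — bags containing vertex 8 are not connected in the tree.

A tree decomposition must satisfy three properties: every vertex lies in some bag; for every edge, both endpoints lie together in some bag; and for every vertex, the bags containing it form a connected subtree. Here bags containing vertex 8 are not connected in the tree, so the decomposition is invalid.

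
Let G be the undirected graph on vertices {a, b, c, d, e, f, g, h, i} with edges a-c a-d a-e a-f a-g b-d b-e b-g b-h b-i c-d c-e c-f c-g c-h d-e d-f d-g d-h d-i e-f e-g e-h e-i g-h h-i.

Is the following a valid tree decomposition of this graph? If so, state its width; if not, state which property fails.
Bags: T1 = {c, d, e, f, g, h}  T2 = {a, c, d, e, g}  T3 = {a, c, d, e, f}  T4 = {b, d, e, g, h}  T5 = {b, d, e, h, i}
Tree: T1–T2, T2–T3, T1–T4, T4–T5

No — bags containing vertex f are not connected in the tree.

A tree decomposition must satisfy three properties: every vertex lies in some bag; for every edge, both endpoints lie together in some bag; and for every vertex, the bags containing it form a connected subtree. Here bags containing vertex f are not connected in the tree, so the decomposition is invalid.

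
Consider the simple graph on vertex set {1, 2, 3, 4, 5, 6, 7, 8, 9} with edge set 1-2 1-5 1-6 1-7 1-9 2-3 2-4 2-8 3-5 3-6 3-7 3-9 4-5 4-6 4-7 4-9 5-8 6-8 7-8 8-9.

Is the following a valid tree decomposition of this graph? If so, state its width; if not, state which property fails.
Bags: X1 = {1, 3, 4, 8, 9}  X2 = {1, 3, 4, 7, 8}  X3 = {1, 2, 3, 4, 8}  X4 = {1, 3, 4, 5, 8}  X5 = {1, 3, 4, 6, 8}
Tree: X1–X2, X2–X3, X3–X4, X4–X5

Yes; width 4.

Vertex coverage: the bags together contain {1, 2, 3, 4, 5, 6, 7, 8, 9}, the full vertex set. Edge coverage: each edge of G has both endpoints in at least one bag. Running intersection: for every vertex, the bags containing it form a connected subtree. All three properties hold, so this is a valid tree decomposition of width max|bag| − 1 = 4, and hence tw(G) ≤ 4.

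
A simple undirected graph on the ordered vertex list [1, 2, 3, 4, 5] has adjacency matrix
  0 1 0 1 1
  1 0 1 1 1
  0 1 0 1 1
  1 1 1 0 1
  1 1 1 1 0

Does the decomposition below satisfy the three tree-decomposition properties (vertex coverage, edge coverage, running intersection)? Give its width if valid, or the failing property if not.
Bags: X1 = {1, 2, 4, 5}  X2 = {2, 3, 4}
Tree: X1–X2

A tree decomposition must satisfy three properties: every vertex lies in some bag; for every edge, both endpoints lie together in some bag; and for every vertex, the bags containing it form a connected subtree. Here edge (5,3) lies in no bag, so the decomposition is invalid.

No — edge (5,3) lies in no bag.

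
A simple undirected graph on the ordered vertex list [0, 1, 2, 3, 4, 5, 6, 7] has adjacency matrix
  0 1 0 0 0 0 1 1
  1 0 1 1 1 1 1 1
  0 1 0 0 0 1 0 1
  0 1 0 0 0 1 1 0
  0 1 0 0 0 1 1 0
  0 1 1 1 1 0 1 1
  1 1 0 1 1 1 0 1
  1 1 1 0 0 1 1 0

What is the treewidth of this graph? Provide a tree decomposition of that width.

Treewidth 3.
One optimal decomposition is:
Bags: B1 = {1, 5, 6, 7}  B2 = {1, 4, 5, 6}  B3 = {1, 3, 5, 6}  B4 = {1, 2, 5, 7}  B5 = {0, 1, 6, 7}
Tree: B1–B2, B1–B3, B1–B4, B1–B5

Each bag holds 4 vertices, so the decomposition has width 3, which upper-bounds the treewidth. For the lower bound, the 4 vertices {0, 1, 6, 7} are pairwise adjacent, and any tree decomposition puts a clique entirely inside one bag — forcing width ≥ 3. Therefore the treewidth is 3.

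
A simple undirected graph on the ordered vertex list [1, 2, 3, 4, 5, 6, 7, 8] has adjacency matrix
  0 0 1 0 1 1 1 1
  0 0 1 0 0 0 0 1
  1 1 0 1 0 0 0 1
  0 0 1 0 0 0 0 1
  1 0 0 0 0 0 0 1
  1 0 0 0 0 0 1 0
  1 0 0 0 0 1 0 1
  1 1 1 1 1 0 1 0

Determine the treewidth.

A width-2 tree decomposition is:
Bags: B1 = {1, 7, 8}  B2 = {1, 6, 7}  B3 = {1, 3, 8}  B4 = {3, 4, 8}  B5 = {1, 5, 8}  B6 = {2, 3, 8}
Tree: B1–B2, B1–B3, B3–B4, B3–B5, B3–B6
Every bag has size at most 3, so the width is 3 − 1 = 2 and tw(G) ≤ 2. On the other hand G contains the 3-clique {1, 3, 8}. A clique must lie in a single bag of any decomposition, so no decomposition can have width below 2. The upper and lower bounds meet at 2, so that is the treewidth.

2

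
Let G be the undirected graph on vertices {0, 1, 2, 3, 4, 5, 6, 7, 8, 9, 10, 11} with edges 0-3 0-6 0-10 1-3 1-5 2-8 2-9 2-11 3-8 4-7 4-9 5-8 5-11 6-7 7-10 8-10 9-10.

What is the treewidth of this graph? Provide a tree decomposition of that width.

Each bag holds 4 vertices, so the decomposition has width 3, which upper-bounds the treewidth. For the lower bound: the 4 vertex sets {1,5,11}, {2}, {8}, {0,3,9,10} are disjoint, each induces a connected subgraph, and every pair is joined by at least one edge of G. Contracting each set to a single vertex therefore yields K_{4} as a minor, and since treewidth is minor-monotone, tw(G) ≥ tw(K_{4}) = 3. The upper and lower bounds meet at 3, so that is the treewidth.

Treewidth 3.
One such decomposition:
Bags: B1 = {1, 2, 5, 11}  B2 = {1, 2, 5, 8}  B3 = {1, 2, 3, 8}  B4 = {2, 3, 8, 9}  B5 = {3, 8, 9, 10}  B6 = {0, 3, 9, 10}  B7 = {0, 4, 9, 10}  B8 = {0, 4, 7, 10}  B9 = {0, 4, 6, 7}
Tree: B1–B2, B2–B3, B3–B4, B4–B5, B5–B6, B6–B7, B7–B8, B8–B9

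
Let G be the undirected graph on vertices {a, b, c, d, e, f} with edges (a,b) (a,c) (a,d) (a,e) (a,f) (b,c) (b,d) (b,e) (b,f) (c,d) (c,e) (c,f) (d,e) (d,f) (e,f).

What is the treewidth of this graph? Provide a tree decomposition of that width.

Treewidth 5.
One such decomposition:
Bags: B1 = {a, b, c, d, e, f}
Tree: (single bag)

A single bag containing all 6 vertices is trivially a valid decomposition of width 5. For the lower bound, the 6 vertices {a, b, c, d, e, f} are pairwise adjacent, and any tree decomposition puts a clique entirely inside one bag — forcing width ≥ 5. Therefore the treewidth is 5.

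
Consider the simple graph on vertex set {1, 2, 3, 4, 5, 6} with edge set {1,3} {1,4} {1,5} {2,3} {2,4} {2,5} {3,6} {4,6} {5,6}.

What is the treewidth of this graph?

A width-3 tree decomposition is:
Bags: B1 = {1, 3, 4, 5}  B2 = {3, 4, 5, 6}  B3 = {2, 3, 4, 5}
Tree: B1–B2, B2–B3
Every bag has size at most 4, so the width is 4 − 1 = 3 and tw(G) ≤ 3. For the lower bound: the 4 vertex sets {1,3}, {5,6}, {4}, {2} are disjoint, each induces a connected subgraph, and every pair is joined by at least one edge of G. Contracting each set to a single vertex therefore yields K_{4} as a minor, and since treewidth is minor-monotone, tw(G) ≥ tw(K_{4}) = 3. The upper and lower bounds meet at 3, so that is the treewidth.

3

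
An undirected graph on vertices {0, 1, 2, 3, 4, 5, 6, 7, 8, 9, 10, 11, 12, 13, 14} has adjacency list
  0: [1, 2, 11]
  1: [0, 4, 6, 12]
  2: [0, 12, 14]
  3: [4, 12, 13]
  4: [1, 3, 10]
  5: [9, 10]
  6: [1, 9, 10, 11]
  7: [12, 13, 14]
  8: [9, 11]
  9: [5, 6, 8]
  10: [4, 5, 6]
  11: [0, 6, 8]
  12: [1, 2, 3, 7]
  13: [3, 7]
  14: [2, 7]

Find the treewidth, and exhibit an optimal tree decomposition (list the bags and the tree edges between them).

The largest bag has 4 vertices, giving width 3; this decomposition certifies tw(G) ≤ 3. For the lower bound: the 4 vertex sets {7,13,14}, {3}, {12}, {0,1,2,4} are disjoint, each induces a connected subgraph, and every pair is joined by at least one edge of G. Contracting each set to a single vertex therefore yields K_{4} as a minor, and since treewidth is minor-monotone, tw(G) ≥ tw(K_{4}) = 3. Hence tw(G) = 3 exactly.

Treewidth 3.
One optimal decomposition is:
Bags: B1 = {3, 7, 13, 14}  B2 = {3, 7, 12, 14}  B3 = {2, 3, 12, 14}  B4 = {2, 3, 4, 12}  B5 = {1, 2, 4, 12}  B6 = {0, 1, 2, 4}  B7 = {0, 1, 4, 10}  B8 = {0, 1, 6, 10}  B9 = {0, 6, 10, 11}  B10 = {5, 6, 10, 11}  B11 = {5, 6, 9, 11}  B12 = {5, 8, 9, 11}
Tree: B1–B2, B2–B3, B3–B4, B4–B5, B5–B6, B6–B7, B7–B8, B8–B9, B9–B10, B10–B11, B11–B12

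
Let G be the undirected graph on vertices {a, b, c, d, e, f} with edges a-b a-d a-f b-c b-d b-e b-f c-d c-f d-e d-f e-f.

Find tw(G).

A width-3 tree decomposition is:
Bags: B1 = {a, b, d, f}  B2 = {b, c, d, f}  B3 = {b, d, e, f}
Tree: B1–B2, B1–B3
Each bag holds 4 vertices, so the decomposition has width 3, which upper-bounds the treewidth. Conversely, {b, d, e, f} is a clique of size 4, and the vertices of any clique must share a bag in every tree decomposition; so some bag has ≥ 4 vertices and tw(G) ≥ 3. Hence tw(G) = 3 exactly.

3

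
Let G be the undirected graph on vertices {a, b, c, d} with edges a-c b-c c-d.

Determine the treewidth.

1

A width-1 tree decomposition is:
Bags: B1 = {b, c}  B2 = {c, d}  B3 = {a, c}
Tree: B1–B2, B2–B3
Every bag has size at most 2, so the width is 2 − 1 = 1 and tw(G) ≤ 1. Since G has at least one edge (e.g. b–c), it is not an edgeless graph, so tw(G) ≥ 1. Therefore the treewidth is 1.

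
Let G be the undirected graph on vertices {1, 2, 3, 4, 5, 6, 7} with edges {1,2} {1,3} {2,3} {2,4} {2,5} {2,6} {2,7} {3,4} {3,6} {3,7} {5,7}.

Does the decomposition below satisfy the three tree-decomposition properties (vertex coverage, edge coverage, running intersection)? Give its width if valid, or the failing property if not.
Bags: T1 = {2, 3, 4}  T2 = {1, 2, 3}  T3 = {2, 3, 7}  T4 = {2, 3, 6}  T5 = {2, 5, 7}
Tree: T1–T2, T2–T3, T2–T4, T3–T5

Yes; width 2.

Checking the three conditions: (i) the bags cover all of {1, 2, 3, 4, 5, 6, 7}; (ii) for each edge, some bag contains both endpoints; (iii) the bags containing any fixed vertex form a subtree. All hold, so the decomposition is valid with width 3 − 1 = 2.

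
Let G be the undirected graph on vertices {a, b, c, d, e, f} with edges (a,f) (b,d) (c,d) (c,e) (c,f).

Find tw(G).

1

A width-1 tree decomposition is:
Bags: B1 = {c, d}  B2 = {c, f}  B3 = {b, d}  B4 = {a, f}  B5 = {c, e}
Tree: B1–B2, B1–B3, B2–B4, B2–B5
Each bag holds 2 vertices, so the decomposition has width 1, which upper-bounds the treewidth. G has an edge, so its treewidth is at least 1. Therefore the treewidth is 1.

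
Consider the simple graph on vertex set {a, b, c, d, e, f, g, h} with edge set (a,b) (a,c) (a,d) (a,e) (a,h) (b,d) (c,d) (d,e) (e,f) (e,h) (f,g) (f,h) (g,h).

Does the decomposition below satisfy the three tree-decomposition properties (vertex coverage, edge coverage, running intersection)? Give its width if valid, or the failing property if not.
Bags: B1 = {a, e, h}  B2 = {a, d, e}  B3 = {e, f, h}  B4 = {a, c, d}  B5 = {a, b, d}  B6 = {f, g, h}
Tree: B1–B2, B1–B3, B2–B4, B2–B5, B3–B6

Every vertex of G appears in some bag (union = {a, b, c, d, e, f, g, h}); every edge is covered by a bag; and for each vertex v the set of bags containing v is connected in the bag tree. The decomposition is therefore valid. The largest bag has 3 vertices, so the width is 2.

Yes; width 2.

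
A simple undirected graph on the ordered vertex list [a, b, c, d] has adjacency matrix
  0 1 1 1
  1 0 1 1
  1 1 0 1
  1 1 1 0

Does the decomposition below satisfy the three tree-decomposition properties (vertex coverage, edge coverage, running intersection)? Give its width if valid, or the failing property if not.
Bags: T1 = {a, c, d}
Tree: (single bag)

No — vertex b appears in no bag.

A tree decomposition must satisfy three properties: every vertex lies in some bag; for every edge, both endpoints lie together in some bag; and for every vertex, the bags containing it form a connected subtree. Here vertex b appears in no bag, so the decomposition is invalid.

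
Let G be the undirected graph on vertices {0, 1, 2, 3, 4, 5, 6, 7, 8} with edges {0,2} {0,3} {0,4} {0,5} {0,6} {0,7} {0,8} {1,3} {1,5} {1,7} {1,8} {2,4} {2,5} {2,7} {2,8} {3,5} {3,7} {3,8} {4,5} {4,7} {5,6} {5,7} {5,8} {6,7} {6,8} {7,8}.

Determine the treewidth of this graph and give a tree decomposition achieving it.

The largest bag has 5 vertices, giving width 4; this decomposition certifies tw(G) ≤ 4. Conversely, {0, 2, 5, 7, 8} is a clique of size 5, and the vertices of any clique must share a bag in every tree decomposition; so some bag has ≥ 5 vertices and tw(G) ≥ 4. Therefore the treewidth is 4.

Treewidth 4.
One such decomposition:
Bags: B1 = {1, 3, 5, 7, 8}  B2 = {0, 3, 5, 7, 8}  B3 = {0, 2, 5, 7, 8}  B4 = {0, 5, 6, 7, 8}  B5 = {0, 2, 4, 5, 7}
Tree: B1–B2, B2–B3, B2–B4, B3–B5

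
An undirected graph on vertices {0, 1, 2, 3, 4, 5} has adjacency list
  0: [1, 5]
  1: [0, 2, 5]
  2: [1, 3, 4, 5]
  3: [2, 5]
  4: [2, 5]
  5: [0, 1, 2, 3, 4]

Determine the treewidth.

2

A width-2 tree decomposition is:
Bags: B1 = {1, 2, 5}  B2 = {2, 4, 5}  B3 = {2, 3, 5}  B4 = {0, 1, 5}
Tree: B1–B2, B2–B3, B1–B4
Each bag holds 3 vertices, so the decomposition has width 2, which upper-bounds the treewidth. Conversely, {0, 1, 5} is a clique of size 3, and the vertices of any clique must share a bag in every tree decomposition; so some bag has ≥ 3 vertices and tw(G) ≥ 2. Therefore the treewidth is 2.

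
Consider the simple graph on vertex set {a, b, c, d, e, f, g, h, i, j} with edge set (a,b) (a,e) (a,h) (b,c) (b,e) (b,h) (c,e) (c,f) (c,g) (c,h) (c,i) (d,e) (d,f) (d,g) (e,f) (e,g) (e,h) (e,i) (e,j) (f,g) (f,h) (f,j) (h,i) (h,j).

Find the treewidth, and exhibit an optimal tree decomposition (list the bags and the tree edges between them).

The largest bag has 4 vertices, giving width 3; this decomposition certifies tw(G) ≤ 3. Conversely, {d, e, f, g} is a clique of size 4, and the vertices of any clique must share a bag in every tree decomposition; so some bag has ≥ 4 vertices and tw(G) ≥ 3. Combining the bounds, tw(G) = 3.

Treewidth 3.
One optimal decomposition is:
Bags: B1 = {c, e, f, h}  B2 = {c, e, f, g}  B3 = {e, f, h, j}  B4 = {b, c, e, h}  B5 = {c, e, h, i}  B6 = {d, e, f, g}  B7 = {a, b, e, h}
Tree: B1–B2, B1–B3, B1–B4, B4–B5, B2–B6, B4–B7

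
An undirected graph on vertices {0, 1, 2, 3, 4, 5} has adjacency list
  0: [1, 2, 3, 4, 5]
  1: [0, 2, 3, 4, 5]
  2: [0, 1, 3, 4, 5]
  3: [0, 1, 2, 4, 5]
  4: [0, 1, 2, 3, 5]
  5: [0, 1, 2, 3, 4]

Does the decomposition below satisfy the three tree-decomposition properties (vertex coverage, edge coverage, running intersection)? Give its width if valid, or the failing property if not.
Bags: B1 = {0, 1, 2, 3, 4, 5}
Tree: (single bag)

Yes; width 5.

Every vertex of G appears in some bag (union = {0, 1, 2, 3, 4, 5}); every edge is covered by a bag; and for each vertex v the set of bags containing v is connected in the bag tree. The decomposition is therefore valid. The largest bag has 6 vertices, so the width is 5.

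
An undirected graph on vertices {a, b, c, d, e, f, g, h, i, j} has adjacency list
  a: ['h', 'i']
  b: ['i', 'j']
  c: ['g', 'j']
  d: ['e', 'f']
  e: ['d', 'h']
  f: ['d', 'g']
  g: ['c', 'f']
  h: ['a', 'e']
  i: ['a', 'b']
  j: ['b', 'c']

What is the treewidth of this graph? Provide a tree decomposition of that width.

Treewidth 2.
One such decomposition:
Bags: B1 = {c, f, g}  B2 = {c, d, f}  B3 = {c, d, e}  B4 = {c, e, h}  B5 = {a, c, h}  B6 = {a, c, i}  B7 = {b, c, i}  B8 = {b, c, j}
Tree: B1–B2, B2–B3, B3–B4, B4–B5, B5–B6, B6–B7, B7–B8

Every bag has size at most 3, so the width is 3 − 1 = 2 and tw(G) ≤ 2. For the lower bound, G contains the cycle c–g–f–d–e–h–a–i–b–j–c, so G is not a forest; only forests have treewidth ≤ 1, hence tw(G) ≥ 2. Hence tw(G) = 2 exactly.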